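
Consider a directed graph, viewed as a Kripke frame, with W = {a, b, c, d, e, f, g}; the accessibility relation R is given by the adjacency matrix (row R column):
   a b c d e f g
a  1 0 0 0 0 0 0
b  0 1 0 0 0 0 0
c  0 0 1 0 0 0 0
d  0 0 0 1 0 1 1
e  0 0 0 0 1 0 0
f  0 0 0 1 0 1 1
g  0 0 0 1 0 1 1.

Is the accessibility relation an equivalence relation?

Reflexive: yes — every world is R-related to itself.
Symmetric: yes — every pair in R has its reverse in R.
Transitive: yes — every two-step R-path is closed by a direct edge.
So R is an equivalence relation.

Yes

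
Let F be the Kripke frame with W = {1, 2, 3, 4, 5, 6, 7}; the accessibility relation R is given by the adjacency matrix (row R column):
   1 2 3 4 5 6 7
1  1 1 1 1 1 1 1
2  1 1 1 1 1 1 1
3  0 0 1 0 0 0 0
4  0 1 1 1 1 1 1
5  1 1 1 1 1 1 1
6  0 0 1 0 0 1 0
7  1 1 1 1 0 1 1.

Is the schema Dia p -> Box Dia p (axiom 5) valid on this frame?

Axiom 5 corresponds to the accessibility relation being Euclidean.
Euclidean: no — 1 R 3 and 1 R 2, but not 3 R 2.

No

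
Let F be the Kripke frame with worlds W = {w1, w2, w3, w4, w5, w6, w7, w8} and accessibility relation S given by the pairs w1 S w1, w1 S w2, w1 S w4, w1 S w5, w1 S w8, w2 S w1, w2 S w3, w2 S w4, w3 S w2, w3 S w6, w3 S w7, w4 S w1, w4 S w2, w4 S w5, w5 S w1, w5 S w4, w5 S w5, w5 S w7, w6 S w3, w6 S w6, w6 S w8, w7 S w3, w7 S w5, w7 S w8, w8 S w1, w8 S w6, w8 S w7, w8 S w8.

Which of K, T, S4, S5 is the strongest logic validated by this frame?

K

Reflexive (axiom T): no — w2 is not related to itself.
Transitive (axiom 4): no — w1 S w2 and w2 S w3, but not w1 S w3.
Euclidean (axiom 5): no — w1 S w2 and w1 S w5, but not w2 S w5.
So F validates K; T would additionally require S to be reflexive. The strongest is K.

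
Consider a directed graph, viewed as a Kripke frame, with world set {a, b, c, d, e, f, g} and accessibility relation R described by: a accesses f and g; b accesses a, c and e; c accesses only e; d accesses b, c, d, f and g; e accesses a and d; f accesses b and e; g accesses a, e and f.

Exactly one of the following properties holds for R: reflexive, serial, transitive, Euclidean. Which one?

serial

Reflexive: no — a is not related to itself.
Serial: yes — every world has a successor (e.g. a R f).
Transitive: no — a R f and f R b, but not a R b.
Euclidean: no — a R f and a R g, but not f R g.
Only serial holds.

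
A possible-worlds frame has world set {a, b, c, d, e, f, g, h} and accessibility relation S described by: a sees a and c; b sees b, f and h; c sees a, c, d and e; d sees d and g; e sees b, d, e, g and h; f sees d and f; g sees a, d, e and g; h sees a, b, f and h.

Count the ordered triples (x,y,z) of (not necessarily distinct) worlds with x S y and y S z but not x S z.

Enumerating: (a,c,d), (a,c,e), (b,f,d), (b,h,a), (c,d,g), (c,e,b), (c,e,g), (c,e,h), (d,g,a), (d,g,e), (e,b,f), (e,g,a), … and 8 more.
Total: 20.

20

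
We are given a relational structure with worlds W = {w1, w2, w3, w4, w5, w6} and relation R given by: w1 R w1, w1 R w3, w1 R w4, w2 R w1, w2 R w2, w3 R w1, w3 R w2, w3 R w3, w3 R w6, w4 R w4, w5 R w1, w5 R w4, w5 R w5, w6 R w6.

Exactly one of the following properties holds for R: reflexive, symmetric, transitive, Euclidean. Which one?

Reflexive: yes — every world is R-related to itself.
Symmetric: no — w1 R w4 but not w4 R w1.
Transitive: no — w1 R w3 and w3 R w2, but not w1 R w2.
Euclidean: no — w1 R w3 and w1 R w4, but not w3 R w4.
Only reflexive holds.

reflexive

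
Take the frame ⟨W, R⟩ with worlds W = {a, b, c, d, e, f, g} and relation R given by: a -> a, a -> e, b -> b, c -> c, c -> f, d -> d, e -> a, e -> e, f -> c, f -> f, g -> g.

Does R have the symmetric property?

Symmetric: yes — every pair in R has its reverse in R.

Yes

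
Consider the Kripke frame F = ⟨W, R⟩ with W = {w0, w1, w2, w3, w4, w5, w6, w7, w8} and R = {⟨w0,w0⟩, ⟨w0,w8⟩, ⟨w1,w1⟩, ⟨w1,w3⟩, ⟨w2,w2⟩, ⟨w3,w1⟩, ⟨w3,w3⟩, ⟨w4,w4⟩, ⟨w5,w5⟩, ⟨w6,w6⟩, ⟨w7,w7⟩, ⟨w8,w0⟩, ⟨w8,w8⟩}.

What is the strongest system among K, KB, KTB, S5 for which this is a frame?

Symmetric (axiom B): yes — every pair in R has its reverse in R.
Reflexive (axiom T): yes — every world is R-related to itself.
Euclidean (axiom 5): yes — any two successors of a common world are R-related.
So F validates K, KB, KTB, S5. The strongest is S5.

S5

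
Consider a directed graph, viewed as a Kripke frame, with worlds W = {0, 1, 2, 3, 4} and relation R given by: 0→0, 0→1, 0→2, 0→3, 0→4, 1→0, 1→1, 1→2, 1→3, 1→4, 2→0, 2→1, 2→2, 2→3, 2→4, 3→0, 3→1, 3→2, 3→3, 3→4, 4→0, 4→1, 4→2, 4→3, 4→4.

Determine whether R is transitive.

Yes

Transitive: yes — every two-step R-path is closed by a direct edge.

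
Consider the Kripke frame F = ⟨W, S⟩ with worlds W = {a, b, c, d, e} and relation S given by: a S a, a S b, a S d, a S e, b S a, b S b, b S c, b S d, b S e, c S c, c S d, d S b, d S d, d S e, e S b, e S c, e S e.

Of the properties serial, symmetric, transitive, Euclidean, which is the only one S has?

serial

Serial: yes — every world has a successor (e.g. a S a).
Symmetric: no — a S d but not d S a.
Transitive: no — a S b and b S c, but not a S c.
Euclidean: no — a S e and a S d, but not e S d.
Only serial holds.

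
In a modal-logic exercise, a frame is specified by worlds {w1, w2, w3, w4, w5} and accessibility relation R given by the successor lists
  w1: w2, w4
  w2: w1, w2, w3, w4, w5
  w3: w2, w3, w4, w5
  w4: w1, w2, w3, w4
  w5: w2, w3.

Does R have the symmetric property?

Symmetric: yes — every pair in R has its reverse in R.

Yes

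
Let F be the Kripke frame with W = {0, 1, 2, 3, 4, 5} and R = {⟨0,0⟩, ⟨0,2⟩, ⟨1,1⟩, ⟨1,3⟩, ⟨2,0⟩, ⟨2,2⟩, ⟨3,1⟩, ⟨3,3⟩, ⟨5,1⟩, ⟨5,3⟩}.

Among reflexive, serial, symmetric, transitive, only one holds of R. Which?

transitive

Reflexive: no — 4 is not related to itself.
Serial: no — 4 has no R-successor.
Symmetric: no — 5 R 1 but not 1 R 5.
Transitive: yes — every two-step R-path is closed by a direct edge.
Only transitive holds.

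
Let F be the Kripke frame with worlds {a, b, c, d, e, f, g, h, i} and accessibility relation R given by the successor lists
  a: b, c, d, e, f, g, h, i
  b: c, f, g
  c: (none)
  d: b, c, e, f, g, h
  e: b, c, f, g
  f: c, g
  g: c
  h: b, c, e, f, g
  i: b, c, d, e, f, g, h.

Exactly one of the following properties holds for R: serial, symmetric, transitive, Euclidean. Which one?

transitive

Serial: no — c has no R-successor.
Symmetric: no — a R b but not b R a.
Transitive: yes — every two-step R-path is closed by a direct edge.
Euclidean: no — a R b and a R d, but not b R d.
Only transitive holds.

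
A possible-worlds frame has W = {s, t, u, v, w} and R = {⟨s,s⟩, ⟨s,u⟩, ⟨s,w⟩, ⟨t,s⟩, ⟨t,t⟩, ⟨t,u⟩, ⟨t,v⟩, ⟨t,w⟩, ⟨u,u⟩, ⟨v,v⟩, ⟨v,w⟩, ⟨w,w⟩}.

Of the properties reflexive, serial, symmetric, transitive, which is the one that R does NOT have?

Reflexive: yes — every world is R-related to itself.
Serial: yes — every world has a successor (e.g. s R s).
Symmetric: no — s R u but not u R s.
Transitive: yes — every two-step R-path is closed by a direct edge.
Only symmetric fails.

symmetric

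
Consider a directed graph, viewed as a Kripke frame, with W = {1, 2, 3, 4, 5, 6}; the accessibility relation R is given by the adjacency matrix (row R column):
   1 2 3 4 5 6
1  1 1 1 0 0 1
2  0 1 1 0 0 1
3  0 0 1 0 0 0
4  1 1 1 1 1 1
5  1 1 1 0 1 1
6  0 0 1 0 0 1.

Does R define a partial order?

Reflexive: yes — every world is R-related to itself.
Transitive: yes — every two-step R-path is closed by a direct edge.
Antisymmetric: yes — no distinct pair is related both ways.
So R is a partial order.

Yes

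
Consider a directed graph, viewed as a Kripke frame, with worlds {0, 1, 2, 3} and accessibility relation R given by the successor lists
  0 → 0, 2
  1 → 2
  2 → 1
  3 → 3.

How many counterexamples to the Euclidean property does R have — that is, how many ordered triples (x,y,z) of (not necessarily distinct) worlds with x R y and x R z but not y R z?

4

Enumerating: (0,2,0), (0,2,2), (1,2,2), (2,1,1).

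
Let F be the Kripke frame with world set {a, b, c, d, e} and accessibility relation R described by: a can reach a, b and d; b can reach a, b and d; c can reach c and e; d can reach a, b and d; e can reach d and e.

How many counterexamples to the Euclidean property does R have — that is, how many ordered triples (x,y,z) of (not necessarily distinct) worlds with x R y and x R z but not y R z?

2

Enumerating: (c,e,c), (e,d,e).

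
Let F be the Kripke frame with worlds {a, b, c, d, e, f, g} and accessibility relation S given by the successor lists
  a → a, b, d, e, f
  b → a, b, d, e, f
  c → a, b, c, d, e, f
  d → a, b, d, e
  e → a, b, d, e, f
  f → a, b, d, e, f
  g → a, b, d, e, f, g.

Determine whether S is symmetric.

No

Symmetric: no — c S a but not a S c.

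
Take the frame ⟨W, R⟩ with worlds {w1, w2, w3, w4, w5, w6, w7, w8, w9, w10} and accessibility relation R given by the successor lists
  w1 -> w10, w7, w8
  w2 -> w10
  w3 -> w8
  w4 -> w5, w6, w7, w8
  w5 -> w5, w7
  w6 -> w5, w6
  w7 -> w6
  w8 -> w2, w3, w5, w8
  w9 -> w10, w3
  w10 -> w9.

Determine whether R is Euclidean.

No

Euclidean: no — w1 R w10 and w1 R w7, but not w10 R w7.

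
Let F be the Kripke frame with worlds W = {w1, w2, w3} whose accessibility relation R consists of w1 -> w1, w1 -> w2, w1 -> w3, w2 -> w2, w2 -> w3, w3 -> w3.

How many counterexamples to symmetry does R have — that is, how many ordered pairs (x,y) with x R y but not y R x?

3

Enumerating: (w1,w2), (w1,w3), (w2,w3).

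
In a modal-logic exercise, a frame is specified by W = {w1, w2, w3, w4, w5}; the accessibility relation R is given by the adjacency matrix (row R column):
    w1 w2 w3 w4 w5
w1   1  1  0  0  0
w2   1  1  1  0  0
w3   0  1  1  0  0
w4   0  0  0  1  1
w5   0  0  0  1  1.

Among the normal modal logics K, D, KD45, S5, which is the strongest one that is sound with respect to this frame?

D

Serial (axiom D): yes — every world has a successor (e.g. w1 R w1).
Euclidean (axiom 5): no — w2 R w1 and w2 R w3, but not w1 R w3.
Transitive (axiom 4): no — w1 R w2 and w2 R w3, but not w1 R w3.
Reflexive (axiom T): yes — every world is R-related to itself.
So F validates K, D; KD45 would additionally require R to be Euclidean and transitive. The strongest is D.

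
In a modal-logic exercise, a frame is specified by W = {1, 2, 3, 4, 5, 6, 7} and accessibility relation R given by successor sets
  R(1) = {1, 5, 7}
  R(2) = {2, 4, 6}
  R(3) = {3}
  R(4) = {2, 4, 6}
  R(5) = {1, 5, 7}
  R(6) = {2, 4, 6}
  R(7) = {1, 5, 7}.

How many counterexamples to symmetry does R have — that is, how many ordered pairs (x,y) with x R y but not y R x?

R is symmetric; there are no such tuples.

0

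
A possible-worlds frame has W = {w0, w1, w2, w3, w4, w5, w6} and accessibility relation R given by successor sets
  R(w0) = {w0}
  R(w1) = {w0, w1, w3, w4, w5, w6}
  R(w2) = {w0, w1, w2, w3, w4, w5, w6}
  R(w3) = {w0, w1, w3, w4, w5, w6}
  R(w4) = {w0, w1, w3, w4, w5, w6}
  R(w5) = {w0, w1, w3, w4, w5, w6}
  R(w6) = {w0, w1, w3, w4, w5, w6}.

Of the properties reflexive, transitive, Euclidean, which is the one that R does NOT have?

Reflexive: yes — every world is R-related to itself.
Transitive: yes — every two-step R-path is closed by a direct edge.
Euclidean: no — w1 R w0 and w1 R w3, but not w0 R w3.
Only Euclidean fails.

Euclidean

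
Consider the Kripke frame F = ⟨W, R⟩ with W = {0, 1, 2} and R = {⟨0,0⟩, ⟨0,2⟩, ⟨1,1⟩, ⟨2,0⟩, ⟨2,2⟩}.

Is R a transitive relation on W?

Transitive: yes — every two-step R-path is closed by a direct edge.

Yes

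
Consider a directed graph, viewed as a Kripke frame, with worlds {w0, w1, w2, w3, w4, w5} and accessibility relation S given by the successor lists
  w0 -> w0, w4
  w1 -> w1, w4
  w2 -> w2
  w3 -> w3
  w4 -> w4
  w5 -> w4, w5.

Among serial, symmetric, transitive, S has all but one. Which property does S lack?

Serial: yes — every world has a successor (e.g. w0 S w0).
Symmetric: no — w0 S w4 but not w4 S w0.
Transitive: yes — every two-step S-path is closed by a direct edge.
Only symmetric fails.

symmetric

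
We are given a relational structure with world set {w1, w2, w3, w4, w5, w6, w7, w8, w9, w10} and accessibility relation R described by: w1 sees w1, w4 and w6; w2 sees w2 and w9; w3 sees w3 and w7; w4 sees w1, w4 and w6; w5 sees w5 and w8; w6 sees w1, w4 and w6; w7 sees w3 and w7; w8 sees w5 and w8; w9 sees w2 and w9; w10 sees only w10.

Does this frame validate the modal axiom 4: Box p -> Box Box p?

Yes

By correspondence theory, 4 is valid on a frame iff R is transitive.
Transitive: yes — every two-step R-path is closed by a direct edge.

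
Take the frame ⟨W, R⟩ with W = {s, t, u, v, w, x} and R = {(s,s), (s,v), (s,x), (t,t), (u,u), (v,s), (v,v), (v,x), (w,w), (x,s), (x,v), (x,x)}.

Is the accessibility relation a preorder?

Yes

Reflexive: yes — every world is R-related to itself.
Transitive: yes — every two-step R-path is closed by a direct edge.
So R is a preorder.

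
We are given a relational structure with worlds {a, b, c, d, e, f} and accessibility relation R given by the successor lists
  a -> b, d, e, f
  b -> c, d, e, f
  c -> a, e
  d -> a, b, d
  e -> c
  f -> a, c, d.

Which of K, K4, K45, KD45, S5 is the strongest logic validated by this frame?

K

Transitive (axiom 4): no — a R b and b R c, but not a R c.
Euclidean (axiom 5): no — a R d and a R e, but not d R e.
Serial (axiom D): yes — every world has a successor (e.g. a R b).
Reflexive (axiom T): no — a is not related to itself.
So F validates K; K4 would additionally require R to be transitive. The strongest is K.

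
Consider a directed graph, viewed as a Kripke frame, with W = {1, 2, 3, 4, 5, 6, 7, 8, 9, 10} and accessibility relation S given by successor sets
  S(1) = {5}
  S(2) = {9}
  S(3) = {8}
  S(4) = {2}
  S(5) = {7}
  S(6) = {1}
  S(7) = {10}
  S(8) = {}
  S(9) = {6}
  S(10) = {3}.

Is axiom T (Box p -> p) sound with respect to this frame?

Axiom T corresponds to the accessibility relation being reflexive.
Reflexive: no — 1 is not related to itself.

No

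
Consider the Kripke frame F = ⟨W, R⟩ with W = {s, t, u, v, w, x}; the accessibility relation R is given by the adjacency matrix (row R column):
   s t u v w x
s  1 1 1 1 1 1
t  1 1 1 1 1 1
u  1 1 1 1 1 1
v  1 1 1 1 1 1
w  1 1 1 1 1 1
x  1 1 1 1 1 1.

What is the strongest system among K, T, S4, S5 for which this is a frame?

Reflexive (axiom T): yes — every world is R-related to itself.
Transitive (axiom 4): yes — every two-step R-path is closed by a direct edge.
Euclidean (axiom 5): yes — any two successors of a common world are R-related.
So F validates K, T, S4, S5. The strongest is S5.

S5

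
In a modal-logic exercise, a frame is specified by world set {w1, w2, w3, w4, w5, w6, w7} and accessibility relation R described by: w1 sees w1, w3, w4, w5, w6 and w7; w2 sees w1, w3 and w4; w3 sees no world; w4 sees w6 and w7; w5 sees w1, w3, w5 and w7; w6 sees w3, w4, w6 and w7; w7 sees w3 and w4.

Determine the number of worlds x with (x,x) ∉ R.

Enumerating: w2, w3, w4, w7.

4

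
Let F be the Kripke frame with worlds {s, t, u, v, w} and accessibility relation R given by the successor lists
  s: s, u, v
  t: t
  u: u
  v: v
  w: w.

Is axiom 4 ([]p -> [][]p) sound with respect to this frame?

Yes

Axiom 4 corresponds to the accessibility relation being transitive.
Transitive: yes — every two-step R-path is closed by a direct edge.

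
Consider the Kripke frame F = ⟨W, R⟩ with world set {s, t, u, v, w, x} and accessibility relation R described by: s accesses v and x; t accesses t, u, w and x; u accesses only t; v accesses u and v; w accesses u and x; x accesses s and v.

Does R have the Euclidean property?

Euclidean: no — s R v and s R x, but not v R x.

No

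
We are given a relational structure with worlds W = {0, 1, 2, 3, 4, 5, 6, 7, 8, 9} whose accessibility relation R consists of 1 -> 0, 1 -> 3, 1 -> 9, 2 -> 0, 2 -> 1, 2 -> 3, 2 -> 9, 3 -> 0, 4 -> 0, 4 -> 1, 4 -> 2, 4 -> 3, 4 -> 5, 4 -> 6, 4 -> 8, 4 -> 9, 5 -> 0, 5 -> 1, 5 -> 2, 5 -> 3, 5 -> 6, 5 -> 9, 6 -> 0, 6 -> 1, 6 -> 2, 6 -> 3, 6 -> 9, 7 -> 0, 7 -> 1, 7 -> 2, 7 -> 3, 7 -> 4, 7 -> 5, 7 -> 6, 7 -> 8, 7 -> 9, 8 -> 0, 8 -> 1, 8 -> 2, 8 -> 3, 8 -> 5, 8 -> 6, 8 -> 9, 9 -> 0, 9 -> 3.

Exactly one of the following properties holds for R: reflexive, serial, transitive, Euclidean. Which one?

Reflexive: no — 0 is not related to itself.
Serial: no — 0 has no R-successor.
Transitive: yes — every two-step R-path is closed by a direct edge.
Euclidean: no — 1 R 0 and 1 R 3, but not 0 R 3.
Only transitive holds.

transitive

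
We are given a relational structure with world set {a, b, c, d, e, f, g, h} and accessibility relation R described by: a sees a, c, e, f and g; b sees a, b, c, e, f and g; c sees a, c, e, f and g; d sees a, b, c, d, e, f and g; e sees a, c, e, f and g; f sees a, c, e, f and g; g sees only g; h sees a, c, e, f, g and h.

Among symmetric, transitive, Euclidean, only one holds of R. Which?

Symmetric: no — a R g but not g R a.
Transitive: yes — every two-step R-path is closed by a direct edge.
Euclidean: no — a R g and a R c, but not g R c.
Only transitive holds.

transitive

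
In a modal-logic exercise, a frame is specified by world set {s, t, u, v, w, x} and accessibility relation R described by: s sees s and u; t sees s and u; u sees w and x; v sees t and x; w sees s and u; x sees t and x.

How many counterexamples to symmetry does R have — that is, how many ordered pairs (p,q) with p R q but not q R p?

8

Enumerating: (s,u), (t,s), (t,u), (u,x), (v,t), (v,x), (w,s), (x,t).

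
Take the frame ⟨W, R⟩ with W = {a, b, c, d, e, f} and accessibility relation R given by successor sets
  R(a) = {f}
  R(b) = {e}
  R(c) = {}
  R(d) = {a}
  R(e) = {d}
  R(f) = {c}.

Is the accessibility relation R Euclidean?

No

Euclidean: no — a R f and a R f, but not f R f.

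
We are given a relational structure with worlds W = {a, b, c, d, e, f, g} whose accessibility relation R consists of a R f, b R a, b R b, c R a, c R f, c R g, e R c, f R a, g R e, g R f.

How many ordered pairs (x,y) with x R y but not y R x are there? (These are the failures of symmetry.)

Enumerating: (b,a), (c,a), (c,f), (c,g), (e,c), (g,e), (g,f).

7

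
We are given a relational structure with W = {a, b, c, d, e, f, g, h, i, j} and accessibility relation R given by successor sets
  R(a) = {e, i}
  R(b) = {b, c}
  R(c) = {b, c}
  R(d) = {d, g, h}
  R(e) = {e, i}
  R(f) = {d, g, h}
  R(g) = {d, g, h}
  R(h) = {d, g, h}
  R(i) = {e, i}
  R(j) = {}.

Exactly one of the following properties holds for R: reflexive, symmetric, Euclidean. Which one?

Euclidean

Reflexive: no — a is not related to itself.
Symmetric: no — a R e but not e R a.
Euclidean: yes — any two successors of a common world are R-related.
Only Euclidean holds.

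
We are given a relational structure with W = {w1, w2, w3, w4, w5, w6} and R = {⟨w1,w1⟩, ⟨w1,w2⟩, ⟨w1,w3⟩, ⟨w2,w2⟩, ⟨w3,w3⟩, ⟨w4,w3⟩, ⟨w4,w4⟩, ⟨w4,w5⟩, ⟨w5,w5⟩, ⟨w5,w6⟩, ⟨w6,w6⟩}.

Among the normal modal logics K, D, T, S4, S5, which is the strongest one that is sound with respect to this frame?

Serial (axiom D): yes — every world has a successor (e.g. w1 R w1).
Reflexive (axiom T): yes — every world is R-related to itself.
Transitive (axiom 4): no — w4 R w5 and w5 R w6, but not w4 R w6.
Euclidean (axiom 5): no — w1 R w2 and w1 R w3, but not w2 R w3.
So F validates K, D, T; S4 would additionally require R to be transitive. The strongest is T.

T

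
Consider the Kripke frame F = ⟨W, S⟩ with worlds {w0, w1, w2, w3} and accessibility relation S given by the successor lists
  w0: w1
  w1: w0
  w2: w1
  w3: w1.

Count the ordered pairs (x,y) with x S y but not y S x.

Enumerating: (w2,w1), (w3,w1).

2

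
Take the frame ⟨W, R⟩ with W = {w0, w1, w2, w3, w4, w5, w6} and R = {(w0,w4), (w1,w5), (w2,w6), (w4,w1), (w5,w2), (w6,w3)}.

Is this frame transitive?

No

Transitive: no — w0 R w4 and w4 R w1, but not w0 R w1.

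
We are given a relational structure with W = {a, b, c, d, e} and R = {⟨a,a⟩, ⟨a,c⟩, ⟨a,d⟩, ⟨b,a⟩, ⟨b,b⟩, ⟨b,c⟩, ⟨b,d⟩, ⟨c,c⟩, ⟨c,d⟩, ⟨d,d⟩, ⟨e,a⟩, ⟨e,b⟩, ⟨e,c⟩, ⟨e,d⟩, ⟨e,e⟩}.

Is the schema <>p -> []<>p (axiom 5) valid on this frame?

No

By correspondence theory, 5 is valid on a frame iff R is Euclidean.
Euclidean: no — a R d and a R c, but not d R c.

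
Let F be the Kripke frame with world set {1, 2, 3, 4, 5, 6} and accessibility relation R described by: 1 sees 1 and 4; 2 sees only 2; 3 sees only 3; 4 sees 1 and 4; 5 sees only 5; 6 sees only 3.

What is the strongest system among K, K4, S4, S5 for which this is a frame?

K4

Transitive (axiom 4): yes — every two-step R-path is closed by a direct edge.
Reflexive (axiom T): no — 6 is not related to itself.
Euclidean (axiom 5): yes — any two successors of a common world are R-related.
So F validates K, K4; S4 would additionally require R to be reflexive. The strongest is K4.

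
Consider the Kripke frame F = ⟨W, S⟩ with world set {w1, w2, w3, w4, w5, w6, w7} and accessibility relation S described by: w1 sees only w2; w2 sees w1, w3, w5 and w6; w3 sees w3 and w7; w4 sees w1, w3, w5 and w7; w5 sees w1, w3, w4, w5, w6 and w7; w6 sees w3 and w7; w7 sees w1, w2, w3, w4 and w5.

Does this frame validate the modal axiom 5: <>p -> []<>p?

Axiom 5 corresponds to the accessibility relation being Euclidean.
Euclidean: no — w2 S w1 and w2 S w3, but not w1 S w3.

No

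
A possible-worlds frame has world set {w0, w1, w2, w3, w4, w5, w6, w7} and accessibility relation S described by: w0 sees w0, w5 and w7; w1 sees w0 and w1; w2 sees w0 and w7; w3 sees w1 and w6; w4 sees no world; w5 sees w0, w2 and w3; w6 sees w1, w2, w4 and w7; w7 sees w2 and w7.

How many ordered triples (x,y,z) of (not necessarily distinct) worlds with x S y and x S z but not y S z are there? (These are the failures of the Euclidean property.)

Enumerating: (w0,w5,w5), (w0,w5,w7), (w0,w7,w0), (w0,w7,w5), (w1,w0,w1), (w2,w7,w0), (w3,w1,w6), (w3,w6,w6), (w5,w0,w2), (w5,w0,w3), (w5,w2,w2), (w5,w2,w3), … and 16 more.
Total: 28.

28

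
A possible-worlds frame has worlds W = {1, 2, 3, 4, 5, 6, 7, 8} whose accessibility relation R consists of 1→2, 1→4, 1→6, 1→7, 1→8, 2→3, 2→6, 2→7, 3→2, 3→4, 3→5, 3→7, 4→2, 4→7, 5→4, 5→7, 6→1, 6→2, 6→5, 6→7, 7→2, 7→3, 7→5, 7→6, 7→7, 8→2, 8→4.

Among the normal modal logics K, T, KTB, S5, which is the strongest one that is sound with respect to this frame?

K

Reflexive (axiom T): no — 1 is not related to itself.
Symmetric (axiom B): no — 1 R 2 but not 2 R 1.
Euclidean (axiom 5): no — 1 R 2 and 1 R 4, but not 2 R 4.
So F validates K; T would additionally require R to be reflexive. The strongest is K.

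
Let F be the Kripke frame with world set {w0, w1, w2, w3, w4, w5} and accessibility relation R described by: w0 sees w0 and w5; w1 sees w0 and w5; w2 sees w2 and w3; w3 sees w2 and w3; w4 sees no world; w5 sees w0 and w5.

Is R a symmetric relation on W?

Symmetric: no — w1 R w0 but not w0 R w1.

No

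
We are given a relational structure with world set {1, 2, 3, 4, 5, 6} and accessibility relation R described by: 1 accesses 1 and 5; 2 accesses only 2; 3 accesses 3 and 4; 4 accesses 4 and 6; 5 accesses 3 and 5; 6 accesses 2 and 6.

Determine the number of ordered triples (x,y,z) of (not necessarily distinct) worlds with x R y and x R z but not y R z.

Enumerating: (1,5,1), (3,4,3), (4,6,4), (5,3,5), (6,2,6).

5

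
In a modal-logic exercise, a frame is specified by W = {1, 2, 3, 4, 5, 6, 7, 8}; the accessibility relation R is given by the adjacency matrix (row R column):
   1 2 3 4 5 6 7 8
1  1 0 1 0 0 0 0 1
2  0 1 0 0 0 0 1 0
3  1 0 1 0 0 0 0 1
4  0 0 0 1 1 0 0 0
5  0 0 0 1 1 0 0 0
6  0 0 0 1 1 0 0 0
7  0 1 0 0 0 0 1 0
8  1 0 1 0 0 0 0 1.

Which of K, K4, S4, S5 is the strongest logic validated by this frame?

Transitive (axiom 4): yes — every two-step R-path is closed by a direct edge.
Reflexive (axiom T): no — 6 is not related to itself.
Euclidean (axiom 5): yes — any two successors of a common world are R-related.
So F validates K, K4; S4 would additionally require R to be reflexive. The strongest is K4.

K4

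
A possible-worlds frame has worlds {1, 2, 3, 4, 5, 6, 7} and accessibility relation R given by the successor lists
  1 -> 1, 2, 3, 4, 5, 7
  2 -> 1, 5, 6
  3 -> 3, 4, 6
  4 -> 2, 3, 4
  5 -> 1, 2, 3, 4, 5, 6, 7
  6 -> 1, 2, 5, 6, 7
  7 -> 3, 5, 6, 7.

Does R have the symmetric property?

Symmetric: no — 1 R 3 but not 3 R 1.

No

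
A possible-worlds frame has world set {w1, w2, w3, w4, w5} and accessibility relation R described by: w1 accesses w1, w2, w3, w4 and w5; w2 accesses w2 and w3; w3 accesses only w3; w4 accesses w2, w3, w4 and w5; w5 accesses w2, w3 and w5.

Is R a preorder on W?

Yes

Reflexive: yes — every world is R-related to itself.
Transitive: yes — every two-step R-path is closed by a direct edge.
So R is a preorder.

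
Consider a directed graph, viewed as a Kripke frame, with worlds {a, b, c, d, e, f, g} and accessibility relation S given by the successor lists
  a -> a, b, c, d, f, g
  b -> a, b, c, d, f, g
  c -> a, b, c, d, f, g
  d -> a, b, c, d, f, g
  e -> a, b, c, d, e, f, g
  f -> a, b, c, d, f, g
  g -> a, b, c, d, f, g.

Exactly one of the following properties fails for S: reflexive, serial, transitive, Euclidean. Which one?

Euclidean

Reflexive: yes — every world is S-related to itself.
Serial: yes — every world has a successor (e.g. a S a).
Transitive: yes — every two-step S-path is closed by a direct edge.
Euclidean: no — e S a and e S e, but not a S e.
Only Euclidean fails.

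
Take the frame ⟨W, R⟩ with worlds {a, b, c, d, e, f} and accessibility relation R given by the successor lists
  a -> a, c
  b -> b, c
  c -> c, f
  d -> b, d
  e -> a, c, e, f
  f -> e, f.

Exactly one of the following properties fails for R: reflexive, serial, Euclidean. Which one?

Euclidean

Reflexive: yes — every world is R-related to itself.
Serial: yes — every world has a successor (e.g. a R a).
Euclidean: no — e R a and e R f, but not a R f.
Only Euclidean fails.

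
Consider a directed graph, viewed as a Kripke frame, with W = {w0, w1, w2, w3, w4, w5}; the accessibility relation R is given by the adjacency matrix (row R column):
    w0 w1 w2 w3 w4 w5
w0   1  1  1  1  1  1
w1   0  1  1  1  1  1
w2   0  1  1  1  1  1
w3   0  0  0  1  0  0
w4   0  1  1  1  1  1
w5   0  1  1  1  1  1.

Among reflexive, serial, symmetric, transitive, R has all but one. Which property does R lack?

symmetric

Reflexive: yes — every world is R-related to itself.
Serial: yes — every world has a successor (e.g. w0 R w0).
Symmetric: no — w0 R w1 but not w1 R w0.
Transitive: yes — every two-step R-path is closed by a direct edge.
Only symmetric fails.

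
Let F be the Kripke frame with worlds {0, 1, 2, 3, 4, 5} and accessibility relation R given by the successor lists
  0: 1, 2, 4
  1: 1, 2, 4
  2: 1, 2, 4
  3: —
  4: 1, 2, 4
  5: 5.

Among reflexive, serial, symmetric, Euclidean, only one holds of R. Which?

Euclidean

Reflexive: no — 0 is not related to itself.
Serial: no — 3 has no R-successor.
Symmetric: no — 0 R 1 but not 1 R 0.
Euclidean: yes — any two successors of a common world are R-related.
Only Euclidean holds.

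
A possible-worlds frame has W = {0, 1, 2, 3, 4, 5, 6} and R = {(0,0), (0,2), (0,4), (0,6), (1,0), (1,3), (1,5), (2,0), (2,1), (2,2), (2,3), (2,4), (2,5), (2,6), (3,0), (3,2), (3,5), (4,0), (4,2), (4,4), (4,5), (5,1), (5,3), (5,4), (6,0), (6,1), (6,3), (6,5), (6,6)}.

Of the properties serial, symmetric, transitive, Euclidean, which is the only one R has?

Serial: yes — every world has a successor (e.g. 0 R 0).
Symmetric: no — 1 R 0 but not 0 R 1.
Transitive: no — 0 R 2 and 2 R 1, but not 0 R 1.
Euclidean: no — 0 R 4 and 0 R 6, but not 4 R 6.
Only serial holds.

serial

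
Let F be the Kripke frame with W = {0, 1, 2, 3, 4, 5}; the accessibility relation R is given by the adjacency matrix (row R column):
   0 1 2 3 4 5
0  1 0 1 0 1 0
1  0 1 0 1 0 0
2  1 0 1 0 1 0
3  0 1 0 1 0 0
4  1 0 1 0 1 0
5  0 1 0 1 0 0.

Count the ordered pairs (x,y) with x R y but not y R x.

2

Enumerating: (5,1), (5,3).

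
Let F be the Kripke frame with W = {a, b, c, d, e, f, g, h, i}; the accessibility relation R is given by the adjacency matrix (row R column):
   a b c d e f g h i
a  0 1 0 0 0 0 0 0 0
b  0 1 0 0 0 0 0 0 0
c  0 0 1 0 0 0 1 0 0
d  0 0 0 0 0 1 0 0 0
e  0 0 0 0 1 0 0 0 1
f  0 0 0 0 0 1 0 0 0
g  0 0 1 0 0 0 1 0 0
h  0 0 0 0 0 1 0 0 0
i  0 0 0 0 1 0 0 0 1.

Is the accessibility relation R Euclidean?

Euclidean: yes — any two successors of a common world are R-related.

Yes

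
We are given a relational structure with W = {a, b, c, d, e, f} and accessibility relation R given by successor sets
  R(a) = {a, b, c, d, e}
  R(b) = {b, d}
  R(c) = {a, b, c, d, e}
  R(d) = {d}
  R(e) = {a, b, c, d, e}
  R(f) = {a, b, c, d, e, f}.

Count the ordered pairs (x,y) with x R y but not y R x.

12

Enumerating: (a,b), (a,d), (b,d), (c,b), (c,d), (e,b), (e,d), (f,a), (f,b), (f,c), (f,d), (f,e).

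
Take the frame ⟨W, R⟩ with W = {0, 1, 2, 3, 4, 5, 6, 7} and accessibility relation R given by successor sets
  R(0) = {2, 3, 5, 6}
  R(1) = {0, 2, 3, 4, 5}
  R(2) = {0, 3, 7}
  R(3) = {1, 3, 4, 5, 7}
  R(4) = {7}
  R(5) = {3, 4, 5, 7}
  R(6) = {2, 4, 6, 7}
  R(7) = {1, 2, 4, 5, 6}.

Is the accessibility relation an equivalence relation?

Reflexive: no — 0 is not related to itself.
Symmetric: no — 0 R 3 but not 3 R 0.
Transitive: no — 0 R 2 and 2 R 7, but not 0 R 7.
So R is not an equivalence relation.

No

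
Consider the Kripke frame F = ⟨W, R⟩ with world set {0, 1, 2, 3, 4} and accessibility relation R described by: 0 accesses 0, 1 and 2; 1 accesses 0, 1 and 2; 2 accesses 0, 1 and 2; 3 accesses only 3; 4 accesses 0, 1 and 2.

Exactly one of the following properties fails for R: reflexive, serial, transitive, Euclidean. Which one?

Reflexive: no — 4 is not related to itself.
Serial: yes — every world has a successor (e.g. 0 R 0).
Transitive: yes — every two-step R-path is closed by a direct edge.
Euclidean: yes — any two successors of a common world are R-related.
Only reflexive fails.

reflexive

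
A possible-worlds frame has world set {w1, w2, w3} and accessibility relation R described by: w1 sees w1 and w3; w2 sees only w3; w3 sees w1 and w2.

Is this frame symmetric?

Yes

Symmetric: yes — every pair in R has its reverse in R.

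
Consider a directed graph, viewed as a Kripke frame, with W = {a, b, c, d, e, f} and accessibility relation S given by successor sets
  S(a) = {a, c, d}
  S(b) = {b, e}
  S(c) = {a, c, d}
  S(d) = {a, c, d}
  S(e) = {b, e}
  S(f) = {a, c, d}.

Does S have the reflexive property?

Reflexive: no — f is not related to itself.

No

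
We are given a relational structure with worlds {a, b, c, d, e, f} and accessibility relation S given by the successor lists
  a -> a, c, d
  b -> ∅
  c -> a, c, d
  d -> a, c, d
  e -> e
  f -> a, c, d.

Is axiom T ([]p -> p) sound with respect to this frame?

The schema T characterises exactly the reflexive frames.
Reflexive: no — b is not related to itself.

No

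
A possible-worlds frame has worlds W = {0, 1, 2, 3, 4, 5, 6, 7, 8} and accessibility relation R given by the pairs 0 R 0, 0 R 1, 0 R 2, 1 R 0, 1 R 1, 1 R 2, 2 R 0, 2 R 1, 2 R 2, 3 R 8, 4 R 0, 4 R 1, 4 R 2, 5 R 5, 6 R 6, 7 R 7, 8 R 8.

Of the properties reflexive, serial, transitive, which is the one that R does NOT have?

reflexive

Reflexive: no — 3 is not related to itself.
Serial: yes — every world has a successor (e.g. 0 R 0).
Transitive: yes — every two-step R-path is closed by a direct edge.
Only reflexive fails.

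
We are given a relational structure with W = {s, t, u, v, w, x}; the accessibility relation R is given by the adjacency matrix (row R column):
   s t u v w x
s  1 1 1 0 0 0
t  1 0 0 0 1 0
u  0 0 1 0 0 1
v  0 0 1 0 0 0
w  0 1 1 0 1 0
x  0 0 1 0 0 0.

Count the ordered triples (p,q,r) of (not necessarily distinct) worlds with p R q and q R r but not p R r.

10

Enumerating: (s,t,w), (s,u,x), (t,s,t), (t,s,u), (t,w,t), (t,w,u), (v,u,x), (w,t,s), (w,u,x), (x,u,x).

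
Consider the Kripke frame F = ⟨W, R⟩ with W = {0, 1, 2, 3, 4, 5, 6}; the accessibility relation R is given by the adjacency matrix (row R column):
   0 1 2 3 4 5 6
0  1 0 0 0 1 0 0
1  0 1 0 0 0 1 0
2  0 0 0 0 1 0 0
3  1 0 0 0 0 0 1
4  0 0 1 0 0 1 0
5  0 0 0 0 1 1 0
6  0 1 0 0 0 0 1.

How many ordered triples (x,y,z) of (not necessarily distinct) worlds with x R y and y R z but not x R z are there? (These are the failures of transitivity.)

11

Enumerating: (0,4,2), (0,4,5), (1,5,4), (2,4,2), (2,4,5), (3,0,4), (3,6,1), (4,2,4), (4,5,4), (5,4,2), (6,1,5).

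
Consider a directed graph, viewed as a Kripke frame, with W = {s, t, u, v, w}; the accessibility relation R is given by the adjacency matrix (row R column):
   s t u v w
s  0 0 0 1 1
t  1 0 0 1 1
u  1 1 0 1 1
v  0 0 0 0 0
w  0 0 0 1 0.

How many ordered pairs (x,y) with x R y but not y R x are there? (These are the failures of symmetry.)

Enumerating: (s,v), (s,w), (t,s), (t,v), (t,w), (u,s), (u,t), (u,v), (u,w), (w,v).

10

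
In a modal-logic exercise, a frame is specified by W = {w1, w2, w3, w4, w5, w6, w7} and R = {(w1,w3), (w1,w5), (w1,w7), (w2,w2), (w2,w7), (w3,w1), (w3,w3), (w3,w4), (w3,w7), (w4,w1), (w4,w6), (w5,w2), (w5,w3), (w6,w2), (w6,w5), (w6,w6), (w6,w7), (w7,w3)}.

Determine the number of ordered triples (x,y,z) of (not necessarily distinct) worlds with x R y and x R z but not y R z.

29

Enumerating: (w1,w3,w5), (w1,w5,w5), (w1,w5,w7), (w1,w7,w5), (w1,w7,w7), (w2,w7,w2), (w2,w7,w7), (w3,w1,w1), (w3,w1,w4), (w3,w4,w3), (w3,w4,w4), (w3,w4,w7), … and 17 more.
Total: 29.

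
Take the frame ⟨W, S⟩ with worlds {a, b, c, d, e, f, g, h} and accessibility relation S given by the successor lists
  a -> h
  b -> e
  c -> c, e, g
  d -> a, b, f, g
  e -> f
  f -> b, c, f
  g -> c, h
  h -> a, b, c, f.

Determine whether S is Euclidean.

Euclidean: no — c S e and c S g, but not e S g.

No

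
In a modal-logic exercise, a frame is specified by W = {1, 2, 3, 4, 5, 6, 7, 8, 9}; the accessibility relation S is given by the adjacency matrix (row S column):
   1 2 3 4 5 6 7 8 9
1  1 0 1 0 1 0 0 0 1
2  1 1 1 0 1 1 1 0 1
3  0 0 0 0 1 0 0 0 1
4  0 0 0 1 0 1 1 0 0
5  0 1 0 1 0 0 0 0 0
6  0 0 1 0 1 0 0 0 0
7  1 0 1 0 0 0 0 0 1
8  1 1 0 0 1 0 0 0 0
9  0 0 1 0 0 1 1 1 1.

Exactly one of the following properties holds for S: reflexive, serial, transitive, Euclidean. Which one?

serial

Reflexive: no — 3 is not related to itself.
Serial: yes — every world has a successor (e.g. 1 S 1).
Transitive: no — 1 S 5 and 5 S 2, but not 1 S 2.
Euclidean: no — 1 S 5 and 1 S 3, but not 5 S 3.
Only serial holds.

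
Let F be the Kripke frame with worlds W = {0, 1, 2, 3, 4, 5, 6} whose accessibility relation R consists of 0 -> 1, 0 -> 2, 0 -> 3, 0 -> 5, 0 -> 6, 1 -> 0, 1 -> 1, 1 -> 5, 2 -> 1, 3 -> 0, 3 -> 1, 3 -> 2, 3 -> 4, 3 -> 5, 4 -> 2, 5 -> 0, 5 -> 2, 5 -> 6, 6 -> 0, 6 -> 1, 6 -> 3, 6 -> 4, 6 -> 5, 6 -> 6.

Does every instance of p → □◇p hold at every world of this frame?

No

By correspondence theory, B is valid on a frame iff R is symmetric.
Symmetric: no — 0 R 2 but not 2 R 0.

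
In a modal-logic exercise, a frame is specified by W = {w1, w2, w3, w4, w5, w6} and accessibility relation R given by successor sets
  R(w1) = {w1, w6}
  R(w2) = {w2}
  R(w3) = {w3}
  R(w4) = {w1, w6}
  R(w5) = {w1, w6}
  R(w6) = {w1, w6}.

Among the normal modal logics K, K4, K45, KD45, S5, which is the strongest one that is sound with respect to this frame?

Transitive (axiom 4): yes — every two-step R-path is closed by a direct edge.
Euclidean (axiom 5): yes — any two successors of a common world are R-related.
Serial (axiom D): yes — every world has a successor (e.g. w1 R w1).
Reflexive (axiom T): no — w4 is not related to itself.
So F validates K, K4, K45, KD45; S5 would additionally require R to be reflexive. The strongest is KD45.

KD45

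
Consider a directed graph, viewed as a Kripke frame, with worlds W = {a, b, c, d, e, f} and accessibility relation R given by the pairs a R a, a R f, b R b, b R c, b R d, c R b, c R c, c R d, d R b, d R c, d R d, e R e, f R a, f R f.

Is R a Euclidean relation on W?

Euclidean: yes — any two successors of a common world are R-related.

Yes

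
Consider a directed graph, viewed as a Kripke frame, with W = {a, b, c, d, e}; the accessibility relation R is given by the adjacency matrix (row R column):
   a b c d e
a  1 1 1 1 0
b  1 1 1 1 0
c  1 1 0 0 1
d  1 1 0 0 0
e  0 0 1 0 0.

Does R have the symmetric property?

Yes

Symmetric: yes — every pair in R has its reverse in R.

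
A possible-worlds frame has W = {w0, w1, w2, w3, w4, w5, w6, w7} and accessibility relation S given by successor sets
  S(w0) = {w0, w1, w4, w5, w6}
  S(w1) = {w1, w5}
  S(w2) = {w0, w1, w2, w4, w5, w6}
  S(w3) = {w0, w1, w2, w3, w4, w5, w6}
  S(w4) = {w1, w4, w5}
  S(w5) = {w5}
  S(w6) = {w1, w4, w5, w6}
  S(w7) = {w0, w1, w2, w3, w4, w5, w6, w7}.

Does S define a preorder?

Yes

Reflexive: yes — every world is S-related to itself.
Transitive: yes — every two-step S-path is closed by a direct edge.
So S is a preorder.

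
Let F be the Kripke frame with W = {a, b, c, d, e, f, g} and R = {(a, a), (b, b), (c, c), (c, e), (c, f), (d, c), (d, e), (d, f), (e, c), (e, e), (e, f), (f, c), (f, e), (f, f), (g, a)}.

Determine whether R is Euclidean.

Yes

Euclidean: yes — any two successors of a common world are R-related.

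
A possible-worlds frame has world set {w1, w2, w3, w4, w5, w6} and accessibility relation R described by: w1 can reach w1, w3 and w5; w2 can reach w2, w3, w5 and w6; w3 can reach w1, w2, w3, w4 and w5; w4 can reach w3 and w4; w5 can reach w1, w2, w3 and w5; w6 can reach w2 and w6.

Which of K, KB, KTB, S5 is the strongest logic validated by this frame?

Symmetric (axiom B): yes — every pair in R has its reverse in R.
Reflexive (axiom T): yes — every world is R-related to itself.
Euclidean (axiom 5): no — w2 R w3 and w2 R w6, but not w3 R w6.
So F validates K, KB, KTB; S5 would additionally require R to be Euclidean. The strongest is KTB.

KTB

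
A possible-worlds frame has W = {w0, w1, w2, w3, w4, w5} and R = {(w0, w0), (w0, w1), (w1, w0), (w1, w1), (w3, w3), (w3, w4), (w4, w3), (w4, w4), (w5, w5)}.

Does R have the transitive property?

Yes

Transitive: yes — every two-step R-path is closed by a direct edge.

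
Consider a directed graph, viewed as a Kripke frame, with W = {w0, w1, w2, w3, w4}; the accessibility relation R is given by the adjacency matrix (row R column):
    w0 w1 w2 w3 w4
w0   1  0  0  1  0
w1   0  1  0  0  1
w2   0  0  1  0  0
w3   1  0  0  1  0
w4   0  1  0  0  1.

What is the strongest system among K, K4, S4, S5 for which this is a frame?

Transitive (axiom 4): yes — every two-step R-path is closed by a direct edge.
Reflexive (axiom T): yes — every world is R-related to itself.
Euclidean (axiom 5): yes — any two successors of a common world are R-related.
So F validates K, K4, S4, S5. The strongest is S5.

S5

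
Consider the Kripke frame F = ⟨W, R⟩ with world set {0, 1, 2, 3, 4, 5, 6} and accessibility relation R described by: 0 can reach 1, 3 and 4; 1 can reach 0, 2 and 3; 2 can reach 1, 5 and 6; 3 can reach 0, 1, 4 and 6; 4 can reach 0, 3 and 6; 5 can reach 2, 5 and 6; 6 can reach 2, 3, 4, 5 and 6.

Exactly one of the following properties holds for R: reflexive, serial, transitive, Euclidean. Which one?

serial

Reflexive: no — 0 is not related to itself.
Serial: yes — every world has a successor (e.g. 0 R 1).
Transitive: no — 0 R 1 and 1 R 2, but not 0 R 2.
Euclidean: no — 0 R 1 and 0 R 4, but not 1 R 4.
Only serial holds.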